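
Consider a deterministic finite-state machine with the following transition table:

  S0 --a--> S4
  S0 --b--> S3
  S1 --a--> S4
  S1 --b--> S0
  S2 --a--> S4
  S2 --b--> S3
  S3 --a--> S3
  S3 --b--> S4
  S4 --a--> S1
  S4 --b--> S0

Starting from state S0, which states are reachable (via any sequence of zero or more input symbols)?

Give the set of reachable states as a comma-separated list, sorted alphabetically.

BFS from S0:
  visit S0: S0--a-->S4 (new), S0--b-->S3 (new)
  visit S4: S4--a-->S1 (new), S4--b-->S0 (seen)
  visit S3: S3--a-->S3 (seen), S3--b-->S4 (seen)
  visit S1: S1--a-->S4 (seen), S1--b-->S0 (seen)

Answer: S0, S1, S3, S4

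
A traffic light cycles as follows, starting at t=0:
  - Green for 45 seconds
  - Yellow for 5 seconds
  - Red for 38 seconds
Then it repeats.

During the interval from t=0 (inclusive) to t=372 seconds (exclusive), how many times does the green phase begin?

Answer: 5

Derivation:
Cycle = 45+5+38 = 88s
green phase starts at t = k*88 + 0 for k=0,1,2,...
Need k*88+0 < 372 → k < 4.227
k ∈ {0, ..., 4} → 5 starts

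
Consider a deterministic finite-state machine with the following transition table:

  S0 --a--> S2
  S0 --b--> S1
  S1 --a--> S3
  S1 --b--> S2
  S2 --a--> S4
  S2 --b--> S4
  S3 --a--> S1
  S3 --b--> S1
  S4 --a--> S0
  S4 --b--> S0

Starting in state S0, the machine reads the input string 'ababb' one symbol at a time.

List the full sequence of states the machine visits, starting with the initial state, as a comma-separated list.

Answer: S0, S2, S4, S0, S1, S2

Derivation:
Start: S0
  read 'a': S0 --a--> S2
  read 'b': S2 --b--> S4
  read 'a': S4 --a--> S0
  read 'b': S0 --b--> S1
  read 'b': S1 --b--> S2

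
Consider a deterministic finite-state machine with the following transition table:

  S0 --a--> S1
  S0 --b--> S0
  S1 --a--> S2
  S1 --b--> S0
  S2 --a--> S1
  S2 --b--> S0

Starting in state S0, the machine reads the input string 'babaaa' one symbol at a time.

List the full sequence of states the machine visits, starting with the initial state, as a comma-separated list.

Answer: S0, S0, S1, S0, S1, S2, S1

Derivation:
Start: S0
  read 'b': S0 --b--> S0
  read 'a': S0 --a--> S1
  read 'b': S1 --b--> S0
  read 'a': S0 --a--> S1
  read 'a': S1 --a--> S2
  read 'a': S2 --a--> S1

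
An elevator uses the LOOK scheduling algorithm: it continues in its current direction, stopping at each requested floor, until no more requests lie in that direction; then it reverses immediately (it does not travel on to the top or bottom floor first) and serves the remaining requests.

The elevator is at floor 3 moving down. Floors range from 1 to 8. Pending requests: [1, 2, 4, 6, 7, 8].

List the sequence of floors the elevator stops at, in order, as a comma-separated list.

Current: 3, moving DOWN
Serve below first (descending): [2, 1]
Then reverse, serve above (ascending): [4, 6, 7, 8]

Answer: 2, 1, 4, 6, 7, 8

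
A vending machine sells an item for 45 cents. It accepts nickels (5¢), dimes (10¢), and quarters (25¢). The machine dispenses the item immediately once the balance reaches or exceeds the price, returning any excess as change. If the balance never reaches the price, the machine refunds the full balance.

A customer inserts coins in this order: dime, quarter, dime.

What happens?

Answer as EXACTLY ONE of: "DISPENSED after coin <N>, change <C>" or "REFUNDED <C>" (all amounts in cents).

Answer: DISPENSED after coin 3, change 0

Derivation:
Price: 45¢
Coin 1 (dime, 10¢): balance = 10¢
Coin 2 (quarter, 25¢): balance = 35¢
Coin 3 (dime, 10¢): balance = 45¢
  → balance >= price → DISPENSE, change = 45 - 45 = 0¢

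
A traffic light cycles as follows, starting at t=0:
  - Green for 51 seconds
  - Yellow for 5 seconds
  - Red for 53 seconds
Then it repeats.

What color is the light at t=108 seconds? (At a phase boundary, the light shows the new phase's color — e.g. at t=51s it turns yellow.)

Answer: red

Derivation:
Cycle length = 51 + 5 + 53 = 109s
t = 108, phase_t = 108 mod 109 = 108
108 >= 56 → RED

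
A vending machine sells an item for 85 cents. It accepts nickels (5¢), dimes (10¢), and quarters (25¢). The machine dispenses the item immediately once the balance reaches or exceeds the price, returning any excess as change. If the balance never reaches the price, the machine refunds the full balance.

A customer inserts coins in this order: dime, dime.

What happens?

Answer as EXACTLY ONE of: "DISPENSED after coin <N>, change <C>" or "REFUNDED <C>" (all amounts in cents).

Price: 85¢
Coin 1 (dime, 10¢): balance = 10¢
Coin 2 (dime, 10¢): balance = 20¢
All coins inserted, balance 20¢ < price 85¢ → REFUND 20¢

Answer: REFUNDED 20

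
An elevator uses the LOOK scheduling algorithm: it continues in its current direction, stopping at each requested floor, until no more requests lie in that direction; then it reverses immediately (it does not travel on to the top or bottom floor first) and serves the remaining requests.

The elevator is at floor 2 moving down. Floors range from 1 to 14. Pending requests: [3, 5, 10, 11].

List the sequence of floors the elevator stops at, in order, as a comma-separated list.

Current: 2, moving DOWN
Serve below first (descending): []
Then reverse, serve above (ascending): [3, 5, 10, 11]

Answer: 3, 5, 10, 11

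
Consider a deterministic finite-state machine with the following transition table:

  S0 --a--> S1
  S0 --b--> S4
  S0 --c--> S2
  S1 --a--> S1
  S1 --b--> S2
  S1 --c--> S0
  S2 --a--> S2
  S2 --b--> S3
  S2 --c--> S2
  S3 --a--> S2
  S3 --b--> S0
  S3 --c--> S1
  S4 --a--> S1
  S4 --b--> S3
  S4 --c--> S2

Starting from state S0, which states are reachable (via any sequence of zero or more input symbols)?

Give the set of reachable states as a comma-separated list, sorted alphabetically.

BFS from S0:
  visit S0: S0--a-->S1 (new), S0--b-->S4 (new), S0--c-->S2 (new)
  visit S1: S1--a-->S1 (seen), S1--b-->S2 (seen), S1--c-->S0 (seen)
  visit S4: S4--a-->S1 (seen), S4--b-->S3 (new), S4--c-->S2 (seen)
  visit S2: S2--a-->S2 (seen), S2--b-->S3 (seen), S2--c-->S2 (seen)
  visit S3: S3--a-->S2 (seen), S3--b-->S0 (seen), S3--c-->S1 (seen)

Answer: S0, S1, S2, S3, S4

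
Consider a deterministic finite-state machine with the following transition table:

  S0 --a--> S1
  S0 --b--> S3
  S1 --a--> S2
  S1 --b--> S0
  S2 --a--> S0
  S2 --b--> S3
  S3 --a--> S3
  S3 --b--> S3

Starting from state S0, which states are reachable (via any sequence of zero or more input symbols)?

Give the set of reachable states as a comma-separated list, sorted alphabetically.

BFS from S0:
  visit S0: S0--a-->S1 (new), S0--b-->S3 (new)
  visit S1: S1--a-->S2 (new), S1--b-->S0 (seen)
  visit S3: S3--a-->S3 (seen), S3--b-->S3 (seen)
  visit S2: S2--a-->S0 (seen), S2--b-->S3 (seen)

Answer: S0, S1, S2, S3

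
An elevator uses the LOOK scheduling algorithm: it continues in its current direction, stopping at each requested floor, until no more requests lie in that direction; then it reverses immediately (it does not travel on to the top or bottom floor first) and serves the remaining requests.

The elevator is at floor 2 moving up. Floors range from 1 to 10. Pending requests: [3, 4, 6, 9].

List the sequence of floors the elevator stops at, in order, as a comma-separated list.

Answer: 3, 4, 6, 9

Derivation:
Current: 2, moving UP
Serve above first (ascending): [3, 4, 6, 9]
Then reverse, serve below (descending): []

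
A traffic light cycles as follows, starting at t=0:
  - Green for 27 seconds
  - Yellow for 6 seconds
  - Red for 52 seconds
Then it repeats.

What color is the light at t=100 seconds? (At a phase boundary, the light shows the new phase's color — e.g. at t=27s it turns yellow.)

Cycle length = 27 + 6 + 52 = 85s
t = 100, phase_t = 100 mod 85 = 15
15 < 27 (green end) → GREEN

Answer: green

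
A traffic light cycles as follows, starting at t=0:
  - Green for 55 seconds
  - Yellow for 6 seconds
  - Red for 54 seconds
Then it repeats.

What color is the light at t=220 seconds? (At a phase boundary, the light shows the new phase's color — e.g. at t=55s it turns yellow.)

Cycle length = 55 + 6 + 54 = 115s
t = 220, phase_t = 220 mod 115 = 105
105 >= 61 → RED

Answer: red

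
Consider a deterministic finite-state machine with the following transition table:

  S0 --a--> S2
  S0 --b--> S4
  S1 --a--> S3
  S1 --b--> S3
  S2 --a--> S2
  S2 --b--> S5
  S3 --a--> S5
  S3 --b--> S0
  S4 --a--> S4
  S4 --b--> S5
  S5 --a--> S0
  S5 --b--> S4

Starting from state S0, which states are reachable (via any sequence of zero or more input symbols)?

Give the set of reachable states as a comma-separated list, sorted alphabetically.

Answer: S0, S2, S4, S5

Derivation:
BFS from S0:
  visit S0: S0--a-->S2 (new), S0--b-->S4 (new)
  visit S2: S2--a-->S2 (seen), S2--b-->S5 (new)
  visit S4: S4--a-->S4 (seen), S4--b-->S5 (seen)
  visit S5: S5--a-->S0 (seen), S5--b-->S4 (seen)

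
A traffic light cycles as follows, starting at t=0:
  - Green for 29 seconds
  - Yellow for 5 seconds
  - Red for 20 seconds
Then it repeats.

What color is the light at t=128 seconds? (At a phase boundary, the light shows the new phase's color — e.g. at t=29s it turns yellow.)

Cycle length = 29 + 5 + 20 = 54s
t = 128, phase_t = 128 mod 54 = 20
20 < 29 (green end) → GREEN

Answer: green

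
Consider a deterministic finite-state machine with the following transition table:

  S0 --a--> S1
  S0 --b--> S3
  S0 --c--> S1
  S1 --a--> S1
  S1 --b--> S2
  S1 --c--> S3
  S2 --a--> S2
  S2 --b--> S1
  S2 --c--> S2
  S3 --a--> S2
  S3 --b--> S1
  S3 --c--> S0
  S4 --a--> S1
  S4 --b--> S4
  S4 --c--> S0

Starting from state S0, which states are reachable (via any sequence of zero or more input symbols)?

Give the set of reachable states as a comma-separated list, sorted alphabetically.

Answer: S0, S1, S2, S3

Derivation:
BFS from S0:
  visit S0: S0--a-->S1 (new), S0--b-->S3 (new), S0--c-->S1 (seen)
  visit S1: S1--a-->S1 (seen), S1--b-->S2 (new), S1--c-->S3 (seen)
  visit S3: S3--a-->S2 (seen), S3--b-->S1 (seen), S3--c-->S0 (seen)
  visit S2: S2--a-->S2 (seen), S2--b-->S1 (seen), S2--c-->S2 (seen)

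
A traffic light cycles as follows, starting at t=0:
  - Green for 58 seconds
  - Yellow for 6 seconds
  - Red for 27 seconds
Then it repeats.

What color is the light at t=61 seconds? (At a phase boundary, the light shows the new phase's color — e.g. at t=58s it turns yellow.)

Cycle length = 58 + 6 + 27 = 91s
t = 61, phase_t = 61 mod 91 = 61
58 <= 61 < 64 (yellow end) → YELLOW

Answer: yellow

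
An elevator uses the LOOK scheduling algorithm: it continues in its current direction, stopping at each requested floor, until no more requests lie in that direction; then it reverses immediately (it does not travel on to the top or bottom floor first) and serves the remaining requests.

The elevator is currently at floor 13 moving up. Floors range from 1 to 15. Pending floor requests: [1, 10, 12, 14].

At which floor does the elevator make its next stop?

Current floor: 13, direction: up
Requests above: [14]
Requests below: [1, 10, 12]
Moving up and requests lie above → nearest above is min([14]) = 14

Answer: 14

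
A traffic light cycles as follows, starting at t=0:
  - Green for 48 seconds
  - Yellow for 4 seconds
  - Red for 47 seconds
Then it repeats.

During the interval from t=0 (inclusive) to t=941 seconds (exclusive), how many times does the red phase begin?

Answer: 9

Derivation:
Cycle = 48+4+47 = 99s
red phase starts at t = k*99 + 52 for k=0,1,2,...
Need k*99+52 < 941 → k < 8.980
k ∈ {0, ..., 8} → 9 starts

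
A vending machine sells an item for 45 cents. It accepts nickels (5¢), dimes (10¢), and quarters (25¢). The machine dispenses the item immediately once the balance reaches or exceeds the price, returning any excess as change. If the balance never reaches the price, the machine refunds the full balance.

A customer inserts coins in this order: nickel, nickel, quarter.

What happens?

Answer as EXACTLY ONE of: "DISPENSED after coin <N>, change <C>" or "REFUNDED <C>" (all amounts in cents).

Price: 45¢
Coin 1 (nickel, 5¢): balance = 5¢
Coin 2 (nickel, 5¢): balance = 10¢
Coin 3 (quarter, 25¢): balance = 35¢
All coins inserted, balance 35¢ < price 45¢ → REFUND 35¢

Answer: REFUNDED 35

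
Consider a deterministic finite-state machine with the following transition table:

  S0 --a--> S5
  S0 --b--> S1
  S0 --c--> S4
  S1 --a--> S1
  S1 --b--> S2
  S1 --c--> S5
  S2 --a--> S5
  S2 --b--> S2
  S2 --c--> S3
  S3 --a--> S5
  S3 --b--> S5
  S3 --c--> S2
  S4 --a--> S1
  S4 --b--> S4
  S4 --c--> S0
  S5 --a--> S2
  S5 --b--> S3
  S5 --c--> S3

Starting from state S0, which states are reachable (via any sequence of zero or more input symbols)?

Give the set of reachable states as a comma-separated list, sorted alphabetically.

BFS from S0:
  visit S0: S0--a-->S5 (new), S0--b-->S1 (new), S0--c-->S4 (new)
  visit S5: S5--a-->S2 (new), S5--b-->S3 (new), S5--c-->S3 (seen)
  visit S1: S1--a-->S1 (seen), S1--b-->S2 (seen), S1--c-->S5 (seen)
  visit S4: S4--a-->S1 (seen), S4--b-->S4 (seen), S4--c-->S0 (seen)
  visit S2: S2--a-->S5 (seen), S2--b-->S2 (seen), S2--c-->S3 (seen)
  visit S3: S3--a-->S5 (seen), S3--b-->S5 (seen), S3--c-->S2 (seen)

Answer: S0, S1, S2, S3, S4, S5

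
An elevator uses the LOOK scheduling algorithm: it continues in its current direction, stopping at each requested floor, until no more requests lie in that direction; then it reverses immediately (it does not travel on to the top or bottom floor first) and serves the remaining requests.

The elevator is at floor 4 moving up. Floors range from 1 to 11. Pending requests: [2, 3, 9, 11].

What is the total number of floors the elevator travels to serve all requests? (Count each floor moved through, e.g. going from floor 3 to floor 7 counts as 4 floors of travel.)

Answer: 16

Derivation:
Start at floor 4 moving up, LOOK stop order: [9, 11, 3, 2]
  4 → 9: |9-4| = 5, total = 5
  9 → 11: |11-9| = 2, total = 7
  11 → 3: |3-11| = 8, total = 15
  3 → 2: |2-3| = 1, total = 16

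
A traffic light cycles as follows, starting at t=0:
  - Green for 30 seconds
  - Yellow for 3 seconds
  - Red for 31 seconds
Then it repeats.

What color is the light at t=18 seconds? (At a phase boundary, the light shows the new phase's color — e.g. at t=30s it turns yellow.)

Answer: green

Derivation:
Cycle length = 30 + 3 + 31 = 64s
t = 18, phase_t = 18 mod 64 = 18
18 < 30 (green end) → GREEN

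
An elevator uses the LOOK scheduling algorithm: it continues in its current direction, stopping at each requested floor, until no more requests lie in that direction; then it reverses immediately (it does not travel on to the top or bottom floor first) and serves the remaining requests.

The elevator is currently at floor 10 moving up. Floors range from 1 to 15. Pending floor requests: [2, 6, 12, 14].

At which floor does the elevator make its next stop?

Current floor: 10, direction: up
Requests above: [12, 14]
Requests below: [2, 6]
Moving up and requests lie above → nearest above is min([12, 14]) = 12

Answer: 12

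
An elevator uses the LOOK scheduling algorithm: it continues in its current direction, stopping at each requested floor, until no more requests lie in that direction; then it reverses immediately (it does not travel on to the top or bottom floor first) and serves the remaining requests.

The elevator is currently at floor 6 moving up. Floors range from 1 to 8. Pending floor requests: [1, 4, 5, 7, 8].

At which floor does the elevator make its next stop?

Current floor: 6, direction: up
Requests above: [7, 8]
Requests below: [1, 4, 5]
Moving up and requests lie above → nearest above is min([7, 8]) = 7

Answer: 7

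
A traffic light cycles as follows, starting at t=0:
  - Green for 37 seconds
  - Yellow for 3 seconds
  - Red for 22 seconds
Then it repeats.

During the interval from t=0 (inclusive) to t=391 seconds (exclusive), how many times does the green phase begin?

Cycle = 37+3+22 = 62s
green phase starts at t = k*62 + 0 for k=0,1,2,...
Need k*62+0 < 391 → k < 6.306
k ∈ {0, ..., 6} → 7 starts

Answer: 7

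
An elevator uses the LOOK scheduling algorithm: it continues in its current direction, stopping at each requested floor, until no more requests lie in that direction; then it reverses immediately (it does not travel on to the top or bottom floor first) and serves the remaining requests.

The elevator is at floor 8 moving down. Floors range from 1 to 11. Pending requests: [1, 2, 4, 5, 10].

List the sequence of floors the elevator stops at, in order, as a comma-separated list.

Answer: 5, 4, 2, 1, 10

Derivation:
Current: 8, moving DOWN
Serve below first (descending): [5, 4, 2, 1]
Then reverse, serve above (ascending): [10]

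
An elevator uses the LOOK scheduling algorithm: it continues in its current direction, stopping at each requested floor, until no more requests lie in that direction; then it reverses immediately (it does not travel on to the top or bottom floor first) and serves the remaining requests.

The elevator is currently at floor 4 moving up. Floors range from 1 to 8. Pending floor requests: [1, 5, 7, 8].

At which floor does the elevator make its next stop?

Answer: 5

Derivation:
Current floor: 4, direction: up
Requests above: [5, 7, 8]
Requests below: [1]
Moving up and requests lie above → nearest above is min([5, 7, 8]) = 5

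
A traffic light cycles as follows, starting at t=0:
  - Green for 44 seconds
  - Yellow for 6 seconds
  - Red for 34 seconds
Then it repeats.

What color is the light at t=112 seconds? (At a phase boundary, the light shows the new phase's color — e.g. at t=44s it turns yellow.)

Cycle length = 44 + 6 + 34 = 84s
t = 112, phase_t = 112 mod 84 = 28
28 < 44 (green end) → GREEN

Answer: green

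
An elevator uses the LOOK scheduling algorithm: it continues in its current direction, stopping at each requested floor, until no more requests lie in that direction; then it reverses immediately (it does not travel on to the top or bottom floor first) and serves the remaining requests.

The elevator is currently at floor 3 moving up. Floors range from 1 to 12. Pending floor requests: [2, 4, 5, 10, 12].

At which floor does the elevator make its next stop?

Answer: 4

Derivation:
Current floor: 3, direction: up
Requests above: [4, 5, 10, 12]
Requests below: [2]
Moving up and requests lie above → nearest above is min([4, 5, 10, 12]) = 4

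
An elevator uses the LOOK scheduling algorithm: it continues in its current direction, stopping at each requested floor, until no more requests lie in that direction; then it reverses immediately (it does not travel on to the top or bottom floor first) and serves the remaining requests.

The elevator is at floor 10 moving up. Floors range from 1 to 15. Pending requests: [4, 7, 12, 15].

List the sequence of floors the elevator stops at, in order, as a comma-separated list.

Current: 10, moving UP
Serve above first (ascending): [12, 15]
Then reverse, serve below (descending): [7, 4]

Answer: 12, 15, 7, 4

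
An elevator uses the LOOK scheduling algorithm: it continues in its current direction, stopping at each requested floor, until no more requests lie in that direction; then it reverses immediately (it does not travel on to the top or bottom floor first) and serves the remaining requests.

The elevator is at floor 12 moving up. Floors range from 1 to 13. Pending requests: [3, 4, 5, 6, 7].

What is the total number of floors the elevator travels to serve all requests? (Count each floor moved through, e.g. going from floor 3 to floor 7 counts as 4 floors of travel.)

Start at floor 12 moving up, LOOK stop order: [7, 6, 5, 4, 3]
  12 → 7: |7-12| = 5, total = 5
  7 → 6: |6-7| = 1, total = 6
  6 → 5: |5-6| = 1, total = 7
  5 → 4: |4-5| = 1, total = 8
  4 → 3: |3-4| = 1, total = 9

Answer: 9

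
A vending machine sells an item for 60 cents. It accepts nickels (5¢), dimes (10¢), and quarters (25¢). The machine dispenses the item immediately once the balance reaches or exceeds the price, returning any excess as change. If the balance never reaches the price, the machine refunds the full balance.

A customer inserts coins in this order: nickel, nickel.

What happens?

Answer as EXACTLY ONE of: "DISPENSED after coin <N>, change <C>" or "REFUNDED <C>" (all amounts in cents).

Price: 60¢
Coin 1 (nickel, 5¢): balance = 5¢
Coin 2 (nickel, 5¢): balance = 10¢
All coins inserted, balance 10¢ < price 60¢ → REFUND 10¢

Answer: REFUNDED 10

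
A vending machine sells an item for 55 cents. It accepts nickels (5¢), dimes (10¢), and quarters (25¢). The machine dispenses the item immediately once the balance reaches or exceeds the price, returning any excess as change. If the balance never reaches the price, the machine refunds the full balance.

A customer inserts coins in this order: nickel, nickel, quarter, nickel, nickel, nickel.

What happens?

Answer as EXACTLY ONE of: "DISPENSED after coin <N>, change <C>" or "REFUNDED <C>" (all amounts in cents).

Price: 55¢
Coin 1 (nickel, 5¢): balance = 5¢
Coin 2 (nickel, 5¢): balance = 10¢
Coin 3 (quarter, 25¢): balance = 35¢
Coin 4 (nickel, 5¢): balance = 40¢
Coin 5 (nickel, 5¢): balance = 45¢
Coin 6 (nickel, 5¢): balance = 50¢
All coins inserted, balance 50¢ < price 55¢ → REFUND 50¢

Answer: REFUNDED 50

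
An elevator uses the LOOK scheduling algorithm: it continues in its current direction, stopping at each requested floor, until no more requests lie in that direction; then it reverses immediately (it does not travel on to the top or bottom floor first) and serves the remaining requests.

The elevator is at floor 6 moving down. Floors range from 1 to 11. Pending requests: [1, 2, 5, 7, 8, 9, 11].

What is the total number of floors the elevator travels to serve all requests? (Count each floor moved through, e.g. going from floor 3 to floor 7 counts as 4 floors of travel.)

Answer: 15

Derivation:
Start at floor 6 moving down, LOOK stop order: [5, 2, 1, 7, 8, 9, 11]
  6 → 5: |5-6| = 1, total = 1
  5 → 2: |2-5| = 3, total = 4
  2 → 1: |1-2| = 1, total = 5
  1 → 7: |7-1| = 6, total = 11
  7 → 8: |8-7| = 1, total = 12
  8 → 9: |9-8| = 1, total = 13
  9 → 11: |11-9| = 2, total = 15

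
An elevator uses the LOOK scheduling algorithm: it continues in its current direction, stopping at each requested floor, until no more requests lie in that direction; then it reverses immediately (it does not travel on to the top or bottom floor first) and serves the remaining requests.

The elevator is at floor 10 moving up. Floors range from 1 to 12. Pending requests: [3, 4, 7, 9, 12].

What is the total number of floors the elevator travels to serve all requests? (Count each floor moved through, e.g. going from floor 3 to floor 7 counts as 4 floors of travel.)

Start at floor 10 moving up, LOOK stop order: [12, 9, 7, 4, 3]
  10 → 12: |12-10| = 2, total = 2
  12 → 9: |9-12| = 3, total = 5
  9 → 7: |7-9| = 2, total = 7
  7 → 4: |4-7| = 3, total = 10
  4 → 3: |3-4| = 1, total = 11

Answer: 11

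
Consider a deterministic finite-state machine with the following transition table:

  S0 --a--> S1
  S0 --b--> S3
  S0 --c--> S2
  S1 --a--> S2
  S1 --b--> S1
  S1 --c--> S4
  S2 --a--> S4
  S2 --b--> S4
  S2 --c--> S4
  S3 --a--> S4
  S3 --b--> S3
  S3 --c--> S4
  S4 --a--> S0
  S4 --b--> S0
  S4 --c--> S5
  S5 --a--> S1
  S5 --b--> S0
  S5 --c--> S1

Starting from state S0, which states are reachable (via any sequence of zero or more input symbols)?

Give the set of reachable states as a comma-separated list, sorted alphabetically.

BFS from S0:
  visit S0: S0--a-->S1 (new), S0--b-->S3 (new), S0--c-->S2 (new)
  visit S1: S1--a-->S2 (seen), S1--b-->S1 (seen), S1--c-->S4 (new)
  visit S3: S3--a-->S4 (seen), S3--b-->S3 (seen), S3--c-->S4 (seen)
  visit S2: S2--a-->S4 (seen), S2--b-->S4 (seen), S2--c-->S4 (seen)
  visit S4: S4--a-->S0 (seen), S4--b-->S0 (seen), S4--c-->S5 (new)
  visit S5: S5--a-->S1 (seen), S5--b-->S0 (seen), S5--c-->S1 (seen)

Answer: S0, S1, S2, S3, S4, S5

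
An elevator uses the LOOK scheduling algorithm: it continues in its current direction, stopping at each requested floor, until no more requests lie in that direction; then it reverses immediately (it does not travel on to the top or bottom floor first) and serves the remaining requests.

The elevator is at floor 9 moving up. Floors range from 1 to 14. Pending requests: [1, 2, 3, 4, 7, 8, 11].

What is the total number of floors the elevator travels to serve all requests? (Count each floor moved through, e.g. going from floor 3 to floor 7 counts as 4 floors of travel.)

Answer: 12

Derivation:
Start at floor 9 moving up, LOOK stop order: [11, 8, 7, 4, 3, 2, 1]
  9 → 11: |11-9| = 2, total = 2
  11 → 8: |8-11| = 3, total = 5
  8 → 7: |7-8| = 1, total = 6
  7 → 4: |4-7| = 3, total = 9
  4 → 3: |3-4| = 1, total = 10
  3 → 2: |2-3| = 1, total = 11
  2 → 1: |1-2| = 1, total = 12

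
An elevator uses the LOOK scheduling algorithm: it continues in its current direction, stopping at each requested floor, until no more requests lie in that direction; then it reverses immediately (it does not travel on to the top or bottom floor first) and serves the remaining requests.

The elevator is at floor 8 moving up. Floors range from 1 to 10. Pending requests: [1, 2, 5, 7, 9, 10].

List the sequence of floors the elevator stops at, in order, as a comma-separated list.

Answer: 9, 10, 7, 5, 2, 1

Derivation:
Current: 8, moving UP
Serve above first (ascending): [9, 10]
Then reverse, serve below (descending): [7, 5, 2, 1]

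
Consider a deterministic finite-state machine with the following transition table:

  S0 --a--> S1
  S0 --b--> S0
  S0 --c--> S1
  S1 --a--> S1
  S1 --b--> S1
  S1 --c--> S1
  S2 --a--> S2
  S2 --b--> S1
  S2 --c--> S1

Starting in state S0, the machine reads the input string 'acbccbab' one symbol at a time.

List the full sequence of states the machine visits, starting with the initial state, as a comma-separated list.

Answer: S0, S1, S1, S1, S1, S1, S1, S1, S1

Derivation:
Start: S0
  read 'a': S0 --a--> S1
  read 'c': S1 --c--> S1
  read 'b': S1 --b--> S1
  read 'c': S1 --c--> S1
  read 'c': S1 --c--> S1
  read 'b': S1 --b--> S1
  read 'a': S1 --a--> S1
  read 'b': S1 --b--> S1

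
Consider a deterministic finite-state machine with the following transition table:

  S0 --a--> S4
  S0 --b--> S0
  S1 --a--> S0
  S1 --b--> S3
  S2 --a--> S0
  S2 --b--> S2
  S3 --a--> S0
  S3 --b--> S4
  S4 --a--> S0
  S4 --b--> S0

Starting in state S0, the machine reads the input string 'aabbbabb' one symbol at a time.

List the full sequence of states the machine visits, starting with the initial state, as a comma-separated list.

Answer: S0, S4, S0, S0, S0, S0, S4, S0, S0

Derivation:
Start: S0
  read 'a': S0 --a--> S4
  read 'a': S4 --a--> S0
  read 'b': S0 --b--> S0
  read 'b': S0 --b--> S0
  read 'b': S0 --b--> S0
  read 'a': S0 --a--> S4
  read 'b': S4 --b--> S0
  read 'b': S0 --b--> S0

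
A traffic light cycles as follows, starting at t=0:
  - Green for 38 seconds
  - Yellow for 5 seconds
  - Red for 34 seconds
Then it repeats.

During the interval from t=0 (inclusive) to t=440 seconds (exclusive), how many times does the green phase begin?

Answer: 6

Derivation:
Cycle = 38+5+34 = 77s
green phase starts at t = k*77 + 0 for k=0,1,2,...
Need k*77+0 < 440 → k < 5.714
k ∈ {0, ..., 5} → 6 starts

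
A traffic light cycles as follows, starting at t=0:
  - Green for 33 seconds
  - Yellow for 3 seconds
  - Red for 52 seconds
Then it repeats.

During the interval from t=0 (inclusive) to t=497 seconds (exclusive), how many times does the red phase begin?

Answer: 6

Derivation:
Cycle = 33+3+52 = 88s
red phase starts at t = k*88 + 36 for k=0,1,2,...
Need k*88+36 < 497 → k < 5.239
k ∈ {0, ..., 5} → 6 starts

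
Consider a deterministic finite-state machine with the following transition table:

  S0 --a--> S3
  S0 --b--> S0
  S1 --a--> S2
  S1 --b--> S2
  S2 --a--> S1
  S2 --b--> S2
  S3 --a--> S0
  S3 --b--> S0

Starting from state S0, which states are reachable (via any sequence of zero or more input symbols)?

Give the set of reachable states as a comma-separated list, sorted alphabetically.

BFS from S0:
  visit S0: S0--a-->S3 (new), S0--b-->S0 (seen)
  visit S3: S3--a-->S0 (seen), S3--b-->S0 (seen)

Answer: S0, S3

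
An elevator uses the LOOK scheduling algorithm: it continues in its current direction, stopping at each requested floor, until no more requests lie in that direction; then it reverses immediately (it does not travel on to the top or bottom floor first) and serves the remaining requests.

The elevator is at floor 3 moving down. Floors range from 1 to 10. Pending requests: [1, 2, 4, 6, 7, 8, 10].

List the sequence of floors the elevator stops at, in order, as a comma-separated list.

Answer: 2, 1, 4, 6, 7, 8, 10

Derivation:
Current: 3, moving DOWN
Serve below first (descending): [2, 1]
Then reverse, serve above (ascending): [4, 6, 7, 8, 10]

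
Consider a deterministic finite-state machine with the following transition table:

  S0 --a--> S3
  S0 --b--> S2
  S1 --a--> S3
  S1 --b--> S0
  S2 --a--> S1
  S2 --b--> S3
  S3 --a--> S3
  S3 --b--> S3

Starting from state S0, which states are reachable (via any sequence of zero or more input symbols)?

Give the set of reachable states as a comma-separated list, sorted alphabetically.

BFS from S0:
  visit S0: S0--a-->S3 (new), S0--b-->S2 (new)
  visit S3: S3--a-->S3 (seen), S3--b-->S3 (seen)
  visit S2: S2--a-->S1 (new), S2--b-->S3 (seen)
  visit S1: S1--a-->S3 (seen), S1--b-->S0 (seen)

Answer: S0, S1, S2, S3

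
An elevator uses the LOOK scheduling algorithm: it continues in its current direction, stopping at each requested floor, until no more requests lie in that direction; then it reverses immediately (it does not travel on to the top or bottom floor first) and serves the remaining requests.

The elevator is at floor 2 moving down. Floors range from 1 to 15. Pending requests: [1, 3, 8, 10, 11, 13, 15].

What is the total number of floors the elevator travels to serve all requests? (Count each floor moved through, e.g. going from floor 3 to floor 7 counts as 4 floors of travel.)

Start at floor 2 moving down, LOOK stop order: [1, 3, 8, 10, 11, 13, 15]
  2 → 1: |1-2| = 1, total = 1
  1 → 3: |3-1| = 2, total = 3
  3 → 8: |8-3| = 5, total = 8
  8 → 10: |10-8| = 2, total = 10
  10 → 11: |11-10| = 1, total = 11
  11 → 13: |13-11| = 2, total = 13
  13 → 15: |15-13| = 2, total = 15

Answer: 15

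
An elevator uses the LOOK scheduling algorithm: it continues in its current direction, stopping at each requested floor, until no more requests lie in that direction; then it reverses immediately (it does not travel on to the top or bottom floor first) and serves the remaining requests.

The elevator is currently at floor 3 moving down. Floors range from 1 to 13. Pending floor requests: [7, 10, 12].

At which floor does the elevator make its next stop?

Answer: 7

Derivation:
Current floor: 3, direction: down
Requests above: [7, 10, 12]
Requests below: []
Moving down but no requests below → reverse; nearest above is min([7, 10, 12]) = 7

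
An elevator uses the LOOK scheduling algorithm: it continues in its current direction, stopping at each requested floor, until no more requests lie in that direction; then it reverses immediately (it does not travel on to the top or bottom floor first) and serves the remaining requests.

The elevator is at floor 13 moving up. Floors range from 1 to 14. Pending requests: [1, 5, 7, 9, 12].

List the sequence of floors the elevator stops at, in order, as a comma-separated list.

Answer: 12, 9, 7, 5, 1

Derivation:
Current: 13, moving UP
Serve above first (ascending): []
Then reverse, serve below (descending): [12, 9, 7, 5, 1]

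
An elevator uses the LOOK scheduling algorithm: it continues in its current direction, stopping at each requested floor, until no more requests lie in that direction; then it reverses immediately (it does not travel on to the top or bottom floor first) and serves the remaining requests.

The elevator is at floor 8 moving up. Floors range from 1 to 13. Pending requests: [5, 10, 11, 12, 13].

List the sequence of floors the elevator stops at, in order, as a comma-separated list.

Answer: 10, 11, 12, 13, 5

Derivation:
Current: 8, moving UP
Serve above first (ascending): [10, 11, 12, 13]
Then reverse, serve below (descending): [5]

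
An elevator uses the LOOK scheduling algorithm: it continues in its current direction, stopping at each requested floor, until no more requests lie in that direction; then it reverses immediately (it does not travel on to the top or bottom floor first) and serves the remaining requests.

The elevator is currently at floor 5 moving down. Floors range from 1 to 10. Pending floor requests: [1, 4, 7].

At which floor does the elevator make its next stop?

Answer: 4

Derivation:
Current floor: 5, direction: down
Requests above: [7]
Requests below: [1, 4]
Moving down and requests lie below → nearest below is max([1, 4]) = 4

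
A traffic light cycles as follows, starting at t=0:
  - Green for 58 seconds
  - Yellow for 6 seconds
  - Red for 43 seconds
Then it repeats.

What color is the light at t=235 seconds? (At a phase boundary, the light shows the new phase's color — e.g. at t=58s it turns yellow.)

Cycle length = 58 + 6 + 43 = 107s
t = 235, phase_t = 235 mod 107 = 21
21 < 58 (green end) → GREEN

Answer: green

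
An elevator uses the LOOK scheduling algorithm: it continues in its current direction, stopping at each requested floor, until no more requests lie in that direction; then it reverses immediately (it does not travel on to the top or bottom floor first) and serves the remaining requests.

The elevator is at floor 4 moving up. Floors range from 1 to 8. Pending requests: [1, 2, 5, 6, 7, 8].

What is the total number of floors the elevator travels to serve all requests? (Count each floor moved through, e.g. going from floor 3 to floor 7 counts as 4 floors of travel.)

Start at floor 4 moving up, LOOK stop order: [5, 6, 7, 8, 2, 1]
  4 → 5: |5-4| = 1, total = 1
  5 → 6: |6-5| = 1, total = 2
  6 → 7: |7-6| = 1, total = 3
  7 → 8: |8-7| = 1, total = 4
  8 → 2: |2-8| = 6, total = 10
  2 → 1: |1-2| = 1, total = 11

Answer: 11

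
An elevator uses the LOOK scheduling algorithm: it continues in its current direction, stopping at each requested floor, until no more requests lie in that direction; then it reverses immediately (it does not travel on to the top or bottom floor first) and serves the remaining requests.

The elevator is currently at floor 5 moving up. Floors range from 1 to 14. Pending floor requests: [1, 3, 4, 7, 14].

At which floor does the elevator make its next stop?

Answer: 7

Derivation:
Current floor: 5, direction: up
Requests above: [7, 14]
Requests below: [1, 3, 4]
Moving up and requests lie above → nearest above is min([7, 14]) = 7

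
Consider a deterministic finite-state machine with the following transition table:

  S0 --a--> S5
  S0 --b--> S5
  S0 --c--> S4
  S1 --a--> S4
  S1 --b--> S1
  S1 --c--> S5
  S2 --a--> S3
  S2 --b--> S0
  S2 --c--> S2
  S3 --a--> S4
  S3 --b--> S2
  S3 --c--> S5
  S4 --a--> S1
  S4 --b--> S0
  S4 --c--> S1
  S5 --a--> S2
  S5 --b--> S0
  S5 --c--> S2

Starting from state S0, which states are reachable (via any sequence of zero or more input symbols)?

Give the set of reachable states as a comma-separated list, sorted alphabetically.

BFS from S0:
  visit S0: S0--a-->S5 (new), S0--b-->S5 (seen), S0--c-->S4 (new)
  visit S5: S5--a-->S2 (new), S5--b-->S0 (seen), S5--c-->S2 (seen)
  visit S4: S4--a-->S1 (new), S4--b-->S0 (seen), S4--c-->S1 (seen)
  visit S2: S2--a-->S3 (new), S2--b-->S0 (seen), S2--c-->S2 (seen)
  visit S1: S1--a-->S4 (seen), S1--b-->S1 (seen), S1--c-->S5 (seen)
  visit S3: S3--a-->S4 (seen), S3--b-->S2 (seen), S3--c-->S5 (seen)

Answer: S0, S1, S2, S3, S4, S5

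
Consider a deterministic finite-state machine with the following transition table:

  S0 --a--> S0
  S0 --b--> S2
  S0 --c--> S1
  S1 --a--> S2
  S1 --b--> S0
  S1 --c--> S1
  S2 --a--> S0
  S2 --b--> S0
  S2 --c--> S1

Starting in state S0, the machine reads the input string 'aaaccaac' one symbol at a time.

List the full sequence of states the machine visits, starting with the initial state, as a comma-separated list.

Start: S0
  read 'a': S0 --a--> S0
  read 'a': S0 --a--> S0
  read 'a': S0 --a--> S0
  read 'c': S0 --c--> S1
  read 'c': S1 --c--> S1
  read 'a': S1 --a--> S2
  read 'a': S2 --a--> S0
  read 'c': S0 --c--> S1

Answer: S0, S0, S0, S0, S1, S1, S2, S0, S1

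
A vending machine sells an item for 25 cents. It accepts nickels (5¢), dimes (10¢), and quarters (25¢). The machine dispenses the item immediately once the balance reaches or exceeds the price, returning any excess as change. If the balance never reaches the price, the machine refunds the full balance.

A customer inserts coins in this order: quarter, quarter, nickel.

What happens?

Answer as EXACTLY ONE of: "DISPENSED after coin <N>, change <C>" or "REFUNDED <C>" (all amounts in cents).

Price: 25¢
Coin 1 (quarter, 25¢): balance = 25¢
  → balance >= price → DISPENSE, change = 25 - 25 = 0¢

Answer: DISPENSED after coin 1, change 0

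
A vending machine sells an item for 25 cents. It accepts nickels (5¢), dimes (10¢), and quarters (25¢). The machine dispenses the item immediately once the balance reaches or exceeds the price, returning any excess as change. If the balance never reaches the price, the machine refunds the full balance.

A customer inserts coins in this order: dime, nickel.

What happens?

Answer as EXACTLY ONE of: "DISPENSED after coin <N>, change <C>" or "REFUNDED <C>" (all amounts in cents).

Price: 25¢
Coin 1 (dime, 10¢): balance = 10¢
Coin 2 (nickel, 5¢): balance = 15¢
All coins inserted, balance 15¢ < price 25¢ → REFUND 15¢

Answer: REFUNDED 15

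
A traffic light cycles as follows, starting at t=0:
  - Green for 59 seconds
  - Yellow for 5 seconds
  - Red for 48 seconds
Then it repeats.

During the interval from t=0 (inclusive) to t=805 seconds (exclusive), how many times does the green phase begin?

Cycle = 59+5+48 = 112s
green phase starts at t = k*112 + 0 for k=0,1,2,...
Need k*112+0 < 805 → k < 7.188
k ∈ {0, ..., 7} → 8 starts

Answer: 8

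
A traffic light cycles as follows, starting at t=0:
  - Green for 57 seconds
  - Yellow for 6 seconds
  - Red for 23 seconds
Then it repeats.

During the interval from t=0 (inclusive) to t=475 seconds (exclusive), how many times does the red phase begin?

Answer: 5

Derivation:
Cycle = 57+6+23 = 86s
red phase starts at t = k*86 + 63 for k=0,1,2,...
Need k*86+63 < 475 → k < 4.791
k ∈ {0, ..., 4} → 5 starts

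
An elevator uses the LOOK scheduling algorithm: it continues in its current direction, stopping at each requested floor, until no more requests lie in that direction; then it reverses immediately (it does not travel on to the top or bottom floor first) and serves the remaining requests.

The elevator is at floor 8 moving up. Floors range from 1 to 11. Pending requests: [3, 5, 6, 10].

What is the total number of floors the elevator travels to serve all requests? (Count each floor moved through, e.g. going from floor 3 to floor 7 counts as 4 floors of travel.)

Start at floor 8 moving up, LOOK stop order: [10, 6, 5, 3]
  8 → 10: |10-8| = 2, total = 2
  10 → 6: |6-10| = 4, total = 6
  6 → 5: |5-6| = 1, total = 7
  5 → 3: |3-5| = 2, total = 9

Answer: 9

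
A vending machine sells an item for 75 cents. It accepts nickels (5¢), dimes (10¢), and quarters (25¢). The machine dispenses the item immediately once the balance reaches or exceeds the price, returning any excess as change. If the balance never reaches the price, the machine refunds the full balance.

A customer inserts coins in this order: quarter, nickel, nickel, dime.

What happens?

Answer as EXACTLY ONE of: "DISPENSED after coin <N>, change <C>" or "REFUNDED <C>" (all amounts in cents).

Price: 75¢
Coin 1 (quarter, 25¢): balance = 25¢
Coin 2 (nickel, 5¢): balance = 30¢
Coin 3 (nickel, 5¢): balance = 35¢
Coin 4 (dime, 10¢): balance = 45¢
All coins inserted, balance 45¢ < price 75¢ → REFUND 45¢

Answer: REFUNDED 45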